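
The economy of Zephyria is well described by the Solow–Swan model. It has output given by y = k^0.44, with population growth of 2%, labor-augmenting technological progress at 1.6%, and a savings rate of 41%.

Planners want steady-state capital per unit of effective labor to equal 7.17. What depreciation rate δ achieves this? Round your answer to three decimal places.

At the steady state, Δk = 0, so s·k^α = (n + g + δ)·k.
So s / (n + g + δ) = (k*)^(1−α) = 7.17^0.56 = 3.0136.
Therefore n + g + δ = s / 3.0136 = 0.41 / 3.0136 = 0.1360, so δ = 0.1360 − 0.036 = 0.1000.

δ ≈ 0.100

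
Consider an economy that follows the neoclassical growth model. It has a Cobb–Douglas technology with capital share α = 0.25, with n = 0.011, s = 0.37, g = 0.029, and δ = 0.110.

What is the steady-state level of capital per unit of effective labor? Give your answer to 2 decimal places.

k* ≈ 3.33

Steady state requires s·f(k) = (n + g + δ)·k, i.e. s·k^α = (n + g + δ)·k.
Rearranging, k^(1−α) = s / (n + g + δ).
k^0.75 = 0.37 / (0.011 + 0.029 + 0.110) = 0.37 / 0.150 = 2.4667
k* = 2.4667^(1/0.75) ≈ 3.3329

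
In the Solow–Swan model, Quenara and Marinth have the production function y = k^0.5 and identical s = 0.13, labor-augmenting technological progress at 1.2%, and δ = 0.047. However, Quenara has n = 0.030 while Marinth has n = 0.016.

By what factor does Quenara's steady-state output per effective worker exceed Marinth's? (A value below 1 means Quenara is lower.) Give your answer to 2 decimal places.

Steady-state y* = [s/(n + g + δ)]^(α/(1−α)), so the ratio is [ (s_Q/(n + g + δ)_Q) / (s_M/(n + g + δ)_M) ]^1.
s_Q/(n + g + δ)_Q = 0.13/0.089 = 1.4607; s_M/(n + g + δ)_M = 0.13/0.075 = 1.7333.
Ratio = (1.4607/1.7333)^1 = 0.8427^1 ≈ 0.8427

y*_Q / y*_M ≈ 0.84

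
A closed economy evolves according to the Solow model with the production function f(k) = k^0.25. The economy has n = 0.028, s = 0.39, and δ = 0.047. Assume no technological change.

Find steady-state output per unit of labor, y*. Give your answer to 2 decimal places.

y* = 1.73

At the steady state, Δk = 0, so s·k^α = (n + δ)·k.
Dividing both sides by k: k^(1−α) = s / (n + δ).
k^0.75 = 0.39 / (0.028 + 0.047) = 0.39 / 0.075 = 5.2000
k* = 5.2000^(1/0.75) ≈ 9.0089
y* = (k*)^α = 9.0089^0.25 ≈ 1.7325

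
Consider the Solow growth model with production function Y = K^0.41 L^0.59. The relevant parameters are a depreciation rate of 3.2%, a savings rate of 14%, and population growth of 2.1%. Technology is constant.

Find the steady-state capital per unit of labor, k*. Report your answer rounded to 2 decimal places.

k* = 5.19

In steady state, investment equals break-even investment: s·k^α = (n + δ)·k.
Rearranging, k^(1−α) = s / (n + δ).
k^0.59 = 0.14 / (0.021 + 0.032) = 0.14 / 0.053 = 2.6415
k* = 2.6415^(1/0.59) ≈ 5.1880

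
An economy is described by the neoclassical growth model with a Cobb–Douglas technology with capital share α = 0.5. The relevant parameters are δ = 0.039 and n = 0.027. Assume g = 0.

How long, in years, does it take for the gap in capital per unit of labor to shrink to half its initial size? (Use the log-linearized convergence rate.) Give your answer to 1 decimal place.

half-life ≈ 21.0 years

Near the steady state the convergence rate is λ = (1 − α)(n + δ).
λ = (1 − 0.5) × 0.066 = 0.5 × 0.066 = 0.0330
Half-life = ln 2 / λ = 0.6931 / 0.0330 ≈ 21.00 years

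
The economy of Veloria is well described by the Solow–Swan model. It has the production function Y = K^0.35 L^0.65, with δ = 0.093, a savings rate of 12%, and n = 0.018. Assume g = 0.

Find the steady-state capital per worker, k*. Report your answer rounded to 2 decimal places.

In steady state, investment equals break-even investment: s·k^α = (n + δ)·k.
Dividing both sides by k: k^(1−α) = s / (n + δ).
k^0.65 = 0.12 / (0.018 + 0.093) = 0.12 / 0.111 = 1.0811
k* = 1.0811^(1/0.65) ≈ 1.1275

k* ≈ 1.13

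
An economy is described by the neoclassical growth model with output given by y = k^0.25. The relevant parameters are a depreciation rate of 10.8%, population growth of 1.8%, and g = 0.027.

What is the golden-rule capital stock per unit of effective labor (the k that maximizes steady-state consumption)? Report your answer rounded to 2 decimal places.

k_gold ≈ 1.92

The golden rule sets f'(k) = n + g + δ, i.e. α·k^(α−1) = n + g + δ.
So k^(1−α) = α / (n + g + δ) = 0.25 / 0.153 = 1.6340.
k_gold = 1.6340^(1/0.75) ≈ 1.9246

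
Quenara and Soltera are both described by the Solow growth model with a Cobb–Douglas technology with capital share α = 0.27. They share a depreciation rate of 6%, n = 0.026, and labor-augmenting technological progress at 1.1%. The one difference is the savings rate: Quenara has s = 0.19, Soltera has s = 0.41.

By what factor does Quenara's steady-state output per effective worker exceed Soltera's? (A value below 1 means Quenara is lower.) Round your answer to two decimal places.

Steady-state y* = [s/(n + g + δ)]^(α/(1−α)), so the ratio is [ (s_Q/(n + g + δ)_Q) / (s_S/(n + g + δ)_S) ]^0.3699.
s_Q/(n + g + δ)_Q = 0.19/0.097 = 1.9588; s_S/(n + g + δ)_S = 0.41/0.097 = 4.2268.
Ratio = (1.9588/4.2268)^0.3699 = 0.4634^0.3699 ≈ 0.7524

ratio ≈ 0.75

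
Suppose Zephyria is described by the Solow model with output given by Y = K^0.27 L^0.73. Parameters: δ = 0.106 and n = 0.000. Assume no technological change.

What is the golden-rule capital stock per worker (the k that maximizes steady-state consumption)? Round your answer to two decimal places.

k_gold ≈ 3.60

The golden rule sets f'(k) = n + δ, i.e. α·k^(α−1) = n + δ.
So k^(1−α) = α / (n + δ) = 0.27 / 0.106 = 2.5472.
k_gold = 2.5472^(1/0.73) ≈ 3.5996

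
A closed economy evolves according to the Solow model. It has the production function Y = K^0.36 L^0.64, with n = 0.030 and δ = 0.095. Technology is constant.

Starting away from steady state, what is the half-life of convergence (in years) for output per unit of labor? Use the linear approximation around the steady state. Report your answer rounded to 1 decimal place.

Near the steady state the convergence rate is λ = (1 − α)(n + δ).
λ = (1 − 0.36) × 0.125 = 0.64 × 0.125 = 0.0800
Half-life = ln 2 / λ = 0.6931 / 0.0800 ≈ 8.66 years

about 8.7 years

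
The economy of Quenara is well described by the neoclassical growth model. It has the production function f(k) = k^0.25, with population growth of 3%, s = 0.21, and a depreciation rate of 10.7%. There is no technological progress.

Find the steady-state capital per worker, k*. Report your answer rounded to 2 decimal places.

k* = 1.77

At the steady state, Δk = 0, so s·k^α = (n + δ)·k.
Rearranging, k^(1−α) = s / (n + δ).
k^0.75 = 0.21 / (0.030 + 0.107) = 0.21 / 0.137 = 1.5328
k* = 1.5328^(1/0.75) ≈ 1.7673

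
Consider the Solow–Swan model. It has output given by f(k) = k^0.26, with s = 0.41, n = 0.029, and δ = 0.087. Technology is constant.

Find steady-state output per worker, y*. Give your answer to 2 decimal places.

Steady state requires s·f(k) = (n + δ)·k, i.e. s·k^α = (n + δ)·k.
Dividing both sides by k: k^(1−α) = s / (n + δ).
k^0.74 = 0.41 / (0.029 + 0.087) = 0.41 / 0.116 = 3.5345
k* = 3.5345^(1/0.74) ≈ 5.5079
y* = (k*)^α = 5.5079^0.26 ≈ 1.5583

y* ≈ 1.56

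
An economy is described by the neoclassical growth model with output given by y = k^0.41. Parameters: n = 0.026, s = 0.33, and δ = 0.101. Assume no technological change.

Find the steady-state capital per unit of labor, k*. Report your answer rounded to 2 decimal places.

At the steady state, Δk = 0, so s·k^α = (n + δ)·k.
Dividing both sides by k: k^(1−α) = s / (n + δ).
k^0.59 = 0.33 / (0.026 + 0.101) = 0.33 / 0.127 = 2.5984
k* = 2.5984^(1/0.59) ≈ 5.0454

k* = 5.05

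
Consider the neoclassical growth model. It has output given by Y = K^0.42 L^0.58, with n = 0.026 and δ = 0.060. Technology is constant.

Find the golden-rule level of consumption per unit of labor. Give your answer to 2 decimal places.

At the golden rule, f'(k) = n + δ, so α·k^(α−1) = n + δ and k_gold = (α/(n + δ))^(1/(1−α)).
k_gold = (0.42/0.086)^(1/0.58) = 4.8837^1.7241 ≈ 15.3983
c_gold = f(k_gold) − (n + δ)·k_gold = 3.1531 − 0.086×15.3983 ≈ 1.8288

c_gold ≈ 1.83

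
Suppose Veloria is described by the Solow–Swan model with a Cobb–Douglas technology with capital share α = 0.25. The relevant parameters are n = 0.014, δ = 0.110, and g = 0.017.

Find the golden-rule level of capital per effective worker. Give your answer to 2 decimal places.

k_gold ≈ 2.15

The golden rule sets f'(k) = n + g + δ, i.e. α·k^(α−1) = n + g + δ.
So k^(1−α) = α / (n + g + δ) = 0.25 / 0.141 = 1.7730.
k_gold = 1.7730^(1/0.75) ≈ 2.1459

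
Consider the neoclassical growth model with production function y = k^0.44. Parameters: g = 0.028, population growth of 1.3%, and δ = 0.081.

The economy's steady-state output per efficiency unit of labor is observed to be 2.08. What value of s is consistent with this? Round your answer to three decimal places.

s ≈ 0.310

Steady state requires s·f(k) = (n + g + δ)·k, i.e. s·k^α = (n + g + δ)·k.
Since y* = [s/(n + g + δ)]^(α/(1−α)), we have s/(n + g + δ) = (y*)^((1−α)/α) = 2.08^1.2727 = 2.5398.
Therefore s = 2.5398 × (n + g + δ) = 2.5398 × 0.122 = 0.3099.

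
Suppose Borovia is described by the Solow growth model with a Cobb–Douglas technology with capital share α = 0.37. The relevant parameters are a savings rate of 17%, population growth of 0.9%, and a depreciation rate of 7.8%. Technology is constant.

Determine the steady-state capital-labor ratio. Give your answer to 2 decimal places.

k* ≈ 2.90

In steady state, investment equals break-even investment: s·k^α = (n + δ)·k.
Rearranging, k^(1−α) = s / (n + δ).
k^0.63 = 0.17 / (0.009 + 0.078) = 0.17 / 0.087 = 1.9540
k* = 1.9540^(1/0.63) ≈ 2.8959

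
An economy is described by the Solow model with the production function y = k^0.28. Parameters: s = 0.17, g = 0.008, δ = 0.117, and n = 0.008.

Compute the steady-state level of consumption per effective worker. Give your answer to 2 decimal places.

Steady state requires s·f(k) = (n + g + δ)·k, i.e. s·k^α = (n + g + δ)·k.
Dividing both sides by k: k^(1−α) = s / (n + g + δ).
k^0.72 = 0.17 / (0.008 + 0.008 + 0.117) = 0.17 / 0.133 = 1.2782
k* = 1.2782^(1/0.72) ≈ 1.4062
y* = (k*)^α = 1.4062^0.28 ≈ 1.1002
c* = (1 − s)·y* = (1 − 0.17) × 1.1002 ≈ 0.9132

c* ≈ 0.91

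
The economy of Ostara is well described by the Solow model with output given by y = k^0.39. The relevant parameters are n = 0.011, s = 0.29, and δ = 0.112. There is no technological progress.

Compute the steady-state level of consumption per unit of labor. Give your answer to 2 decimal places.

c* ≈ 1.23

Steady state requires s·f(k) = (n + δ)·k, i.e. s·k^α = (n + δ)·k.
Dividing both sides by k: k^(1−α) = s / (n + δ).
k^0.61 = 0.29 / (0.011 + 0.112) = 0.29 / 0.123 = 2.3577
k* = 2.3577^(1/0.61) ≈ 4.0798
y* = (k*)^α = 4.0798^0.39 ≈ 1.7304
c* = (1 − s)·y* = (1 − 0.29) × 1.7304 ≈ 1.2286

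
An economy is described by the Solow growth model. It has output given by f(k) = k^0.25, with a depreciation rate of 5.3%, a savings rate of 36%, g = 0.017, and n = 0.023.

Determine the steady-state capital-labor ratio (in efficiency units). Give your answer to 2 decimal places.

k* ≈ 6.08

Steady state requires s·f(k) = (n + g + δ)·k, i.e. s·k^α = (n + g + δ)·k.
Rearranging, k^(1−α) = s / (n + g + δ).
k^0.75 = 0.36 / (0.023 + 0.017 + 0.053) = 0.36 / 0.093 = 3.8710
k* = 3.8710^(1/0.75) ≈ 6.0780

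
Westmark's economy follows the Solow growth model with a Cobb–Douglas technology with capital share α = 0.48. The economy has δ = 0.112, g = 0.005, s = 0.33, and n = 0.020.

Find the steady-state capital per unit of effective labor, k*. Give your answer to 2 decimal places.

Steady state requires s·f(k) = (n + g + δ)·k, i.e. s·k^α = (n + g + δ)·k.
Dividing both sides by k: k^(1−α) = s / (n + g + δ).
k^0.52 = 0.33 / (0.020 + 0.005 + 0.112) = 0.33 / 0.137 = 2.4088
k* = 2.4088^(1/0.52) ≈ 5.4229

k* = 5.42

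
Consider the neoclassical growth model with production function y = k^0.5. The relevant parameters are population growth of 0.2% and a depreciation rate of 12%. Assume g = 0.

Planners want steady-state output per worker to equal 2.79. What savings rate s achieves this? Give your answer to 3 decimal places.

In steady state, investment equals break-even investment: s·k^α = (n + δ)·k.
Since y* = [s/(n + δ)]^(α/(1−α)), we have s/(n + δ) = (y*)^((1−α)/α) = 2.79^1 = 2.7900.
Therefore s = 2.7900 × (n + δ) = 2.7900 × 0.122 = 0.3404.

s ≈ 0.340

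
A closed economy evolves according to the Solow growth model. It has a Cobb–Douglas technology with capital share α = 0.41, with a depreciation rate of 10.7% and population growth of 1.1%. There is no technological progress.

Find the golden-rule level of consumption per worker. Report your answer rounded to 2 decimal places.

c_gold ≈ 1.40

At the golden rule, f'(k) = n + δ, so α·k^(α−1) = n + δ and k_gold = (α/(n + δ))^(1/(1−α)).
k_gold = (0.41/0.118)^(1/0.59) = 3.4746^1.6949 ≈ 8.2562
c_gold = f(k_gold) − (n + δ)·k_gold = 2.3762 − 0.118×8.2562 ≈ 1.4020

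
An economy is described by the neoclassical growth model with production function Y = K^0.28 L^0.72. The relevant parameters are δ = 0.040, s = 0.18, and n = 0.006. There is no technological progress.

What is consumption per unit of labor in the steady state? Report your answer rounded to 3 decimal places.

In steady state, investment equals break-even investment: s·k^α = (n + δ)·k.
Rearranging, k^(1−α) = s / (n + δ).
k^0.72 = 0.18 / (0.006 + 0.040) = 0.18 / 0.046 = 3.9130
k* = 3.9130^(1/0.72) ≈ 6.6517
y* = (k*)^α = 6.6517^0.28 ≈ 1.6999
c* = (1 − s)·y* = (1 − 0.18) × 1.6999 ≈ 1.3939

c* = 1.394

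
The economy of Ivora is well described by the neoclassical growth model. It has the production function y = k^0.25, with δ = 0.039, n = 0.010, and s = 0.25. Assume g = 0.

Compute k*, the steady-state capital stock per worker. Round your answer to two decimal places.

k* ≈ 8.78

In steady state, investment equals break-even investment: s·k^α = (n + δ)·k.
Dividing both sides by k: k^(1−α) = s / (n + δ).
k^0.75 = 0.25 / (0.010 + 0.039) = 0.25 / 0.049 = 5.1020
k* = 5.1020^(1/0.75) ≈ 8.7832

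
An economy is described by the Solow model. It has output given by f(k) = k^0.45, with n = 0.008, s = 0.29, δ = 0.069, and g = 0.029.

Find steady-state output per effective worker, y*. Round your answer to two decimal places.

In steady state, investment equals break-even investment: s·k^α = (n + g + δ)·k.
Dividing both sides by k: k^(1−α) = s / (n + g + δ).
k^0.55 = 0.29 / (0.008 + 0.029 + 0.069) = 0.29 / 0.106 = 2.7358
k* = 2.7358^(1/0.55) ≈ 6.2330
y* = (k*)^α = 6.2330^0.45 ≈ 2.2783

y* = 2.28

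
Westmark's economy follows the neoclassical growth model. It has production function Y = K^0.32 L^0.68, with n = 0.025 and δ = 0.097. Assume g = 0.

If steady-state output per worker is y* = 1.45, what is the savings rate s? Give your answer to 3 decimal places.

s ≈ 0.269

Steady state requires s·f(k) = (n + δ)·k, i.e. s·k^α = (n + δ)·k.
Since y* = [s/(n + δ)]^(α/(1−α)), we have s/(n + δ) = (y*)^((1−α)/α) = 1.45^2.125 = 2.2025.
Therefore s = 2.2025 × (n + δ) = 2.2025 × 0.122 = 0.2687.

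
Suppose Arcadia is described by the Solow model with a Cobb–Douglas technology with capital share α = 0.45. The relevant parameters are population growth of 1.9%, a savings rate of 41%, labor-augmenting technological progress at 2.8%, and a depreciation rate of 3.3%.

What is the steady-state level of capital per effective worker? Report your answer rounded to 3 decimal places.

k* = 19.514

Steady state requires s·f(k) = (n + g + δ)·k, i.e. s·k^α = (n + g + δ)·k.
Rearranging, k^(1−α) = s / (n + g + δ).
k^0.55 = 0.41 / (0.019 + 0.028 + 0.033) = 0.41 / 0.080 = 5.1250
k* = 5.1250^(1/0.55) ≈ 19.5143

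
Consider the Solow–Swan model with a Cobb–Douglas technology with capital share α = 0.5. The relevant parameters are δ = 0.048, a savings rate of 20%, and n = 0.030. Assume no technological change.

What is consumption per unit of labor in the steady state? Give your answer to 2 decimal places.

c* = 2.05

In steady state, investment equals break-even investment: s·k^α = (n + δ)·k.
Dividing both sides by k: k^(1−α) = s / (n + δ).
k^0.5 = 0.20 / (0.030 + 0.048) = 0.20 / 0.078 = 2.5641
k* = 2.5641^(1/0.5) ≈ 6.5746
y* = (k*)^α = 6.5746^0.5 ≈ 2.5641
c* = (1 − s)·y* = (1 − 0.20) × 2.5641 ≈ 2.0513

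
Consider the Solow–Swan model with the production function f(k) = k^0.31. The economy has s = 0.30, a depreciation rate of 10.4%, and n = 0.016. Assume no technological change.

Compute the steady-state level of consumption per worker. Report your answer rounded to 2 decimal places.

c* ≈ 1.06

In steady state, investment equals break-even investment: s·k^α = (n + δ)·k.
Dividing both sides by k: k^(1−α) = s / (n + δ).
k^0.69 = 0.30 / (0.016 + 0.104) = 0.30 / 0.120 = 2.5000
k* = 2.5000^(1/0.69) ≈ 3.7733
y* = (k*)^α = 3.7733^0.31 ≈ 1.5093
c* = (1 − s)·y* = (1 − 0.30) × 1.5093 ≈ 1.0565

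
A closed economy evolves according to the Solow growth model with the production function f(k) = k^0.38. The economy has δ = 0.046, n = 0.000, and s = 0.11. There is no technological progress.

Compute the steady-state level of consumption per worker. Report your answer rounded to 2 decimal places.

c* = 1.52

At the steady state, Δk = 0, so s·k^α = (n + δ)·k.
Rearranging, k^(1−α) = s / (n + δ).
k^0.62 = 0.11 / (0.000 + 0.046) = 0.11 / 0.046 = 2.3913
k* = 2.3913^(1/0.62) ≈ 4.0804
y* = (k*)^α = 4.0804^0.38 ≈ 1.7063
c* = (1 − s)·y* = (1 − 0.11) × 1.7063 ≈ 1.5186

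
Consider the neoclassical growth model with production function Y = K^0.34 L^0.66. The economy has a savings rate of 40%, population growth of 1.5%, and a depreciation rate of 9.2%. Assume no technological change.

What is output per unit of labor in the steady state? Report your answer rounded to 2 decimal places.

In steady state, investment equals break-even investment: s·k^α = (n + δ)·k.
Dividing both sides by k: k^(1−α) = s / (n + δ).
k^0.66 = 0.40 / (0.015 + 0.092) = 0.40 / 0.107 = 3.7383
k* = 3.7383^(1/0.66) ≈ 7.3737
y* = (k*)^α = 7.3737^0.34 ≈ 1.9725

y* = 1.97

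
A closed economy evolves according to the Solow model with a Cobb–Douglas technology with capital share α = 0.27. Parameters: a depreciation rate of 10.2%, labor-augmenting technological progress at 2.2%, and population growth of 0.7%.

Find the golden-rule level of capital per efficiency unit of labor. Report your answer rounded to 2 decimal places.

k_gold ≈ 2.69

The golden rule sets f'(k) = n + g + δ, i.e. α·k^(α−1) = n + g + δ.
So k^(1−α) = α / (n + g + δ) = 0.27 / 0.131 = 2.0611.
k_gold = 2.0611^(1/0.73) ≈ 2.6932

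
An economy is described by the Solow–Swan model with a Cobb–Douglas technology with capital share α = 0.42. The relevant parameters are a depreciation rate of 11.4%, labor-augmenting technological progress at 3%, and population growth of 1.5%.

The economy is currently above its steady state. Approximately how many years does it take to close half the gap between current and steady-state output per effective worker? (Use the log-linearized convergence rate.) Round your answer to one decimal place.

Near the steady state the convergence rate is λ = (1 − α)(n + g + δ).
λ = (1 − 0.42) × 0.159 = 0.58 × 0.159 = 0.09222
Half-life = ln 2 / λ = 0.6931 / 0.09222 ≈ 7.52 years

t_½ ≈ 7.5 years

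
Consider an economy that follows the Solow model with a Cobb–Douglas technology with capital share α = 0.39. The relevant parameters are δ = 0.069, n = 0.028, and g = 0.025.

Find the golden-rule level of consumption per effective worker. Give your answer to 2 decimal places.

c_gold ≈ 1.28

At the golden rule, f'(k) = n + g + δ, so α·k^(α−1) = n + g + δ and k_gold = (α/(n + g + δ))^(1/(1−α)).
k_gold = (0.39/0.122)^(1/0.61) = 3.1967^1.6393 ≈ 6.7198
c_gold = f(k_gold) − (n + g + δ)·k_gold = 2.1022 − 0.122×6.7198 ≈ 1.2824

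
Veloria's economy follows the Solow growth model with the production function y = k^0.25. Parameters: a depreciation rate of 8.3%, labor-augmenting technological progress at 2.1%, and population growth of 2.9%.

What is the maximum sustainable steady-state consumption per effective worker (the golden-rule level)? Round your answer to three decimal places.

At the golden rule, f'(k) = n + g + δ, so α·k^(α−1) = n + g + δ and k_gold = (α/(n + g + δ))^(1/(1−α)).
k_gold = (0.25/0.133)^(1/0.75) = 1.8797^1.3333 ≈ 2.3198
c_gold = f(k_gold) − (n + g + δ)·k_gold = 1.2341 − 0.133×2.3198 ≈ 0.9256

c_gold ≈ 0.926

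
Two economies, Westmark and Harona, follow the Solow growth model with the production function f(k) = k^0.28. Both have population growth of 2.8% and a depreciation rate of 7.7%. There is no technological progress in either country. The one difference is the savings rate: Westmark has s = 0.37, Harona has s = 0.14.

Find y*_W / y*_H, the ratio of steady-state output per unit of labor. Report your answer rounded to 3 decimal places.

ratio ≈ 1.459

Steady-state y* = [s/(n + δ)]^(α/(1−α)), so the ratio is [ (s_W/(n + δ)_W) / (s_H/(n + δ)_H) ]^0.3889.
s_W/(n + δ)_W = 0.37/0.105 = 3.5238; s_H/(n + δ)_H = 0.14/0.105 = 1.3333.
Ratio = (3.5238/1.3333)^0.3889 = 2.6429^0.3889 ≈ 1.4593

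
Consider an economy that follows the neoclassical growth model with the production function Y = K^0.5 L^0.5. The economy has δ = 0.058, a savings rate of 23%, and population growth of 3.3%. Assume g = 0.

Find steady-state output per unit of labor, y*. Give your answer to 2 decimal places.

y* = 2.53

At the steady state, Δk = 0, so s·k^α = (n + δ)·k.
Rearranging, k^(1−α) = s / (n + δ).
k^0.5 = 0.23 / (0.033 + 0.058) = 0.23 / 0.091 = 2.5275
k* = 2.5275^(1/0.5) ≈ 6.3883
y* = (k*)^α = 6.3883^0.5 ≈ 2.5275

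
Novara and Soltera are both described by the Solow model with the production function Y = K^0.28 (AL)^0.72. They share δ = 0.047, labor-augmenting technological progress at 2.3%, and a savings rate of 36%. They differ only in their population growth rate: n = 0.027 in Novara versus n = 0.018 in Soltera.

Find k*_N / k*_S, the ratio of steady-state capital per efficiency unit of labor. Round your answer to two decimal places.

Steady-state k* = [s/(n + g + δ)]^(1/(1−α)), so the ratio is [ (s_N/(n + g + δ)_N) / (s_S/(n + g + δ)_S) ]^1.3889.
s_N/(n + g + δ)_N = 0.36/0.097 = 3.7113; s_S/(n + g + δ)_S = 0.36/0.088 = 4.0909.
Ratio = (3.7113/4.0909)^1.3889 = 0.9072^1.3889 ≈ 0.8735

ratio ≈ 0.87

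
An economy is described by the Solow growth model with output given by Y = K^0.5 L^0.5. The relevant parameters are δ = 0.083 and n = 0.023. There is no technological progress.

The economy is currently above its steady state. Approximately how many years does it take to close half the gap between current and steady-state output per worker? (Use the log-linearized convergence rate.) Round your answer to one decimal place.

Near the steady state the convergence rate is λ = (1 − α)(n + δ).
λ = (1 − 0.5) × 0.106 = 0.5 × 0.106 = 0.0530
Half-life = ln 2 / λ = 0.6931 / 0.0530 ≈ 13.08 years

half-life ≈ 13.1 years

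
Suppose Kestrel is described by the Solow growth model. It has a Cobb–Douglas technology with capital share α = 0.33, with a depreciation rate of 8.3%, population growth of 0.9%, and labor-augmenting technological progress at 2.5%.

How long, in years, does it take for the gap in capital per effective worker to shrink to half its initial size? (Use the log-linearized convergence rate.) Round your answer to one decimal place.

t_½ ≈ 8.8 years

Near the steady state the convergence rate is λ = (1 − α)(n + g + δ).
λ = (1 − 0.33) × 0.117 = 0.67 × 0.117 = 0.07839
Half-life = ln 2 / λ = 0.6931 / 0.07839 ≈ 8.84 years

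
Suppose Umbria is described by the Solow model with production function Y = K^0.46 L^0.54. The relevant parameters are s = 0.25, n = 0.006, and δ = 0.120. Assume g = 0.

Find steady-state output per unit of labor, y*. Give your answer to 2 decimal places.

y* ≈ 1.79

In steady state, investment equals break-even investment: s·k^α = (n + δ)·k.
Rearranging, k^(1−α) = s / (n + δ).
k^0.54 = 0.25 / (0.006 + 0.120) = 0.25 / 0.126 = 1.9841
k* = 1.9841^(1/0.54) ≈ 3.5567
y* = (k*)^α = 3.5567^0.46 ≈ 1.7926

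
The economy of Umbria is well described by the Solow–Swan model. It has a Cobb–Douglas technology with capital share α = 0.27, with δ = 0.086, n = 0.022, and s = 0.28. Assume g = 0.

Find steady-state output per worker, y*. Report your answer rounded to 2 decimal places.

Steady state requires s·f(k) = (n + δ)·k, i.e. s·k^α = (n + δ)·k.
Dividing both sides by k: k^(1−α) = s / (n + δ).
k^0.73 = 0.28 / (0.022 + 0.086) = 0.28 / 0.108 = 2.5926
k* = 2.5926^(1/0.73) ≈ 3.6877
y* = (k*)^α = 3.6877^0.27 ≈ 1.4224

y* = 1.42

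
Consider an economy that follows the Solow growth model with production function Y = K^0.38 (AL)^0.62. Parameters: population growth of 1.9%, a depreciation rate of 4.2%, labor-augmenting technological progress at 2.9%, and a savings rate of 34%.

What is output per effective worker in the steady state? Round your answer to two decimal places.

Steady state requires s·f(k) = (n + g + δ)·k, i.e. s·k^α = (n + g + δ)·k.
Dividing both sides by k: k^(1−α) = s / (n + g + δ).
k^0.62 = 0.34 / (0.019 + 0.029 + 0.042) = 0.34 / 0.090 = 3.7778
k* = 3.7778^(1/0.62) ≈ 8.5316
y* = (k*)^α = 8.5316^0.38 ≈ 2.2584

y* = 2.26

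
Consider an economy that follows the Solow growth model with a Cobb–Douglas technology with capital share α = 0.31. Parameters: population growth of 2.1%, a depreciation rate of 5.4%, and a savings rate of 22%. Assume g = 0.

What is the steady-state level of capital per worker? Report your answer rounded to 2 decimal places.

k* ≈ 4.76

In steady state, investment equals break-even investment: s·k^α = (n + δ)·k.
Rearranging, k^(1−α) = s / (n + δ).
k^0.69 = 0.22 / (0.021 + 0.054) = 0.22 / 0.075 = 2.9333
k* = 2.9333^(1/0.69) ≈ 4.7569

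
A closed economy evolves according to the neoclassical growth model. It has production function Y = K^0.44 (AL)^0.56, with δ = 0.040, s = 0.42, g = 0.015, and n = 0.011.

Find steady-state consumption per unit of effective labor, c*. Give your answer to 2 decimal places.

In steady state, investment equals break-even investment: s·k^α = (n + g + δ)·k.
Dividing both sides by k: k^(1−α) = s / (n + g + δ).
k^0.56 = 0.42 / (0.011 + 0.015 + 0.040) = 0.42 / 0.066 = 6.3636
k* = 6.3636^(1/0.56) ≈ 27.2385
y* = (k*)^α = 27.2385^0.44 ≈ 4.2804
c* = (1 − s)·y* = (1 − 0.42) × 4.2804 ≈ 2.4826

c* ≈ 2.48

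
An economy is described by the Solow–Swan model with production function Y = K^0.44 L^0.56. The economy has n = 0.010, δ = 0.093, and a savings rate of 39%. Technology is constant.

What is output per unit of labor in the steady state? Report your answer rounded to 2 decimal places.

y* ≈ 2.85

Steady state requires s·f(k) = (n + δ)·k, i.e. s·k^α = (n + δ)·k.
Dividing both sides by k: k^(1−α) = s / (n + δ).
k^0.56 = 0.39 / (0.010 + 0.093) = 0.39 / 0.103 = 3.7864
k* = 3.7864^(1/0.56) ≈ 10.7782
y* = (k*)^α = 10.7782^0.44 ≈ 2.8466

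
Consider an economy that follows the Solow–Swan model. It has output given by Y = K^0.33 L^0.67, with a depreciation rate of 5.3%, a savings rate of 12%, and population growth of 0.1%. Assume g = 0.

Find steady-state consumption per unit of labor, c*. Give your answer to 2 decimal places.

c* ≈ 1.30

Steady state requires s·f(k) = (n + δ)·k, i.e. s·k^α = (n + δ)·k.
Dividing both sides by k: k^(1−α) = s / (n + δ).
k^0.67 = 0.12 / (0.001 + 0.053) = 0.12 / 0.054 = 2.2222
k* = 2.2222^(1/0.67) ≈ 3.2930
y* = (k*)^α = 3.2930^0.33 ≈ 1.4819
c* = (1 − s)·y* = (1 − 0.12) × 1.4819 ≈ 1.3041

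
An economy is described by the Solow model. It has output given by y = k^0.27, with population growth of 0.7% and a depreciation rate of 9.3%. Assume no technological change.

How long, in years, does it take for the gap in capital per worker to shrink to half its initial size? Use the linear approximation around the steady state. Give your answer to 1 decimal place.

Near the steady state the convergence rate is λ = (1 − α)(n + δ).
λ = (1 − 0.27) × 0.100 = 0.73 × 0.100 = 0.0730
Half-life = ln 2 / λ = 0.6931 / 0.0730 ≈ 9.49 years

half-life ≈ 9.5 years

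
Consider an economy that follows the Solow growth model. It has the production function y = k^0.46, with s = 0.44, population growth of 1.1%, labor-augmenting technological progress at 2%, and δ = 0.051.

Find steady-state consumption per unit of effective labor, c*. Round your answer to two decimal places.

c* = 2.34

At the steady state, Δk = 0, so s·k^α = (n + g + δ)·k.
Rearranging, k^(1−α) = s / (n + g + δ).
k^0.54 = 0.44 / (0.011 + 0.020 + 0.051) = 0.44 / 0.082 = 5.3659
k* = 5.3659^(1/0.54) ≈ 22.4486
y* = (k*)^α = 22.4486^0.46 ≈ 4.1836
c* = (1 − s)·y* = (1 − 0.44) × 4.1836 ≈ 2.3428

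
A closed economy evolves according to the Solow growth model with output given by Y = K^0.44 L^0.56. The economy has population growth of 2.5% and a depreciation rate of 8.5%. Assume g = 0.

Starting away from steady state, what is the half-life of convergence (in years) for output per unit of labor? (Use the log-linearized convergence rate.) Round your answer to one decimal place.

Near the steady state the convergence rate is λ = (1 − α)(n + δ).
λ = (1 − 0.44) × 0.110 = 0.56 × 0.110 = 0.0616
Half-life = ln 2 / λ = 0.6931 / 0.0616 ≈ 11.25 years

t_½ ≈ 11.3 years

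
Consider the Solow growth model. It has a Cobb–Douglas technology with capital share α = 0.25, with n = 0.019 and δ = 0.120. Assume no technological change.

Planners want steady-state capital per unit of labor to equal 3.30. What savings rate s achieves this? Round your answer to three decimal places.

At the steady state, Δk = 0, so s·k^α = (n + δ)·k.
So s / (n + δ) = (k*)^(1−α) = 3.30^0.75 = 2.4484.
Therefore s = 2.4484 × (n + δ) = 2.4484 × 0.139 = 0.3403.

s ≈ 0.340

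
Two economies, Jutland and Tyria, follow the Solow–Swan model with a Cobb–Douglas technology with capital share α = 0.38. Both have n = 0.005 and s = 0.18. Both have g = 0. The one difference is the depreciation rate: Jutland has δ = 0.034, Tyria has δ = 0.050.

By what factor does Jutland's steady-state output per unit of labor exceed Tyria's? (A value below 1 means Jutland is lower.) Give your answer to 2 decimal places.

ratio ≈ 1.23

Steady-state y* = [s/(n + δ)]^(α/(1−α)), so the ratio is [ (s_J/(n + δ)_J) / (s_T/(n + δ)_T) ]^0.6129.
s_J/(n + δ)_J = 0.18/0.039 = 4.6154; s_T/(n + δ)_T = 0.18/0.055 = 3.2727.
Ratio = (4.6154/3.2727)^0.6129 = 1.4103^0.6129 ≈ 1.2346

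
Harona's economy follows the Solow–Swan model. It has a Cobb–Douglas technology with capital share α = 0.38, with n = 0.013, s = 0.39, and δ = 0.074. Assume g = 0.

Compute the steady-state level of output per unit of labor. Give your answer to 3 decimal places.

Steady state requires s·f(k) = (n + δ)·k, i.e. s·k^α = (n + δ)·k.
Rearranging, k^(1−α) = s / (n + δ).
k^0.62 = 0.39 / (0.013 + 0.074) = 0.39 / 0.087 = 4.4828
k* = 4.4828^(1/0.62) ≈ 11.2431
y* = (k*)^α = 11.2431^0.38 ≈ 2.5081

y* = 2.508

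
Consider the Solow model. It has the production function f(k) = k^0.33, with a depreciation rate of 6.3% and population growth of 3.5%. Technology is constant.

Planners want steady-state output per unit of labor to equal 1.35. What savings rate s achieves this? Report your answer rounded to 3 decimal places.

s ≈ 0.180

In steady state, investment equals break-even investment: s·k^α = (n + δ)·k.
Since y* = [s/(n + δ)]^(α/(1−α)), we have s/(n + δ) = (y*)^((1−α)/α) = 1.35^2.0303 = 1.8391.
Therefore s = 1.8391 × (n + δ) = 1.8391 × 0.098 = 0.1802.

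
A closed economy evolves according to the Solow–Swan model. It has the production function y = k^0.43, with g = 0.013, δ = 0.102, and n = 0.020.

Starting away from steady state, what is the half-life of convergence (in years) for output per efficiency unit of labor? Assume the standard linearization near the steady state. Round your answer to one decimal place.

t_½ ≈ 9.0 years

Near the steady state the convergence rate is λ = (1 − α)(n + g + δ).
λ = (1 − 0.43) × 0.135 = 0.57 × 0.135 = 0.07695
Half-life = ln 2 / λ = 0.6931 / 0.07695 ≈ 9.01 years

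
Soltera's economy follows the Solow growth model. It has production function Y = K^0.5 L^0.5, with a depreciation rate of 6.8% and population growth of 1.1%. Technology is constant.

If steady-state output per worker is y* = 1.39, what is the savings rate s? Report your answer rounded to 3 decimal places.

s ≈ 0.110

At the steady state, Δk = 0, so s·k^α = (n + δ)·k.
Since y* = [s/(n + δ)]^(α/(1−α)), we have s/(n + δ) = (y*)^((1−α)/α) = 1.39^1 = 1.3900.
Therefore s = 1.3900 × (n + δ) = 1.3900 × 0.079 = 0.1098.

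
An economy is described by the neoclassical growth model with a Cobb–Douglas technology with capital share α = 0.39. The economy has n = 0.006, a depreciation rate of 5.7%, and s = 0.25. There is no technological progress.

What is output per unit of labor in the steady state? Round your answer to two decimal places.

At the steady state, Δk = 0, so s·k^α = (n + δ)·k.
Dividing both sides by k: k^(1−α) = s / (n + δ).
k^0.61 = 0.25 / (0.006 + 0.057) = 0.25 / 0.063 = 3.9683
k* = 3.9683^(1/0.61) ≈ 9.5790
y* = (k*)^α = 9.5790^0.39 ≈ 2.4139

y* = 2.41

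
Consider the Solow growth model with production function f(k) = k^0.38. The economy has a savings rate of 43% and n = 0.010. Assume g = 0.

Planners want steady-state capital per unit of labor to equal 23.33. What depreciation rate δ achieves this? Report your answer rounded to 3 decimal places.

δ ≈ 0.051

In steady state, investment equals break-even investment: s·k^α = (n + δ)·k.
So s / (n + δ) = (k*)^(1−α) = 23.33^0.62 = 7.0487.
Therefore n + δ = s / 7.0487 = 0.43 / 7.0487 = 0.0610, so δ = 0.0610 − 0.010 = 0.0510.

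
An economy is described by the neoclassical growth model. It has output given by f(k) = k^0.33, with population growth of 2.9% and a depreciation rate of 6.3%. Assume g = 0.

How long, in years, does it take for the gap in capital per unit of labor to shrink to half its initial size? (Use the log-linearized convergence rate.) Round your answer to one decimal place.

Near the steady state the convergence rate is λ = (1 − α)(n + δ).
λ = (1 − 0.33) × 0.092 = 0.67 × 0.092 = 0.06164
Half-life = ln 2 / λ = 0.6931 / 0.06164 ≈ 11.24 years

half-life ≈ 11.2 years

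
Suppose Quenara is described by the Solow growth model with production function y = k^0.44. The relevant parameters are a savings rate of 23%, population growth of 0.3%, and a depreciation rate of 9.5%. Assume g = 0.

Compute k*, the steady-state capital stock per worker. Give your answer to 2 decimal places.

At the steady state, Δk = 0, so s·k^α = (n + δ)·k.
Dividing both sides by k: k^(1−α) = s / (n + δ).
k^0.56 = 0.23 / (0.003 + 0.095) = 0.23 / 0.098 = 2.3469
k* = 2.3469^(1/0.56) ≈ 4.5877

k* = 4.59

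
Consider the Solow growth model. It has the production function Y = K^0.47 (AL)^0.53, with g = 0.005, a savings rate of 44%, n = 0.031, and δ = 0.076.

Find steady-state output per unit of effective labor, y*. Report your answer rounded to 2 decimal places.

y* = 3.36

In steady state, investment equals break-even investment: s·k^α = (n + g + δ)·k.
Rearranging, k^(1−α) = s / (n + g + δ).
k^0.53 = 0.44 / (0.031 + 0.005 + 0.076) = 0.44 / 0.112 = 3.9286
k* = 3.9286^(1/0.53) ≈ 13.2191
y* = (k*)^α = 13.2191^0.47 ≈ 3.3648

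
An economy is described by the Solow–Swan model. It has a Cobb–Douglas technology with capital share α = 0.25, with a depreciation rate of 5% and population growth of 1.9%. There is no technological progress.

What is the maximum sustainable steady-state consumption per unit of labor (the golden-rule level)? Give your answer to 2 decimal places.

c_gold ≈ 1.15

At the golden rule, f'(k) = n + δ, so α·k^(α−1) = n + δ and k_gold = (α/(n + δ))^(1/(1−α)).
k_gold = (0.25/0.069)^(1/0.75) = 3.6232^1.3333 ≈ 5.5646
c_gold = f(k_gold) − (n + δ)·k_gold = 1.5359 − 0.069×5.5646 ≈ 1.1519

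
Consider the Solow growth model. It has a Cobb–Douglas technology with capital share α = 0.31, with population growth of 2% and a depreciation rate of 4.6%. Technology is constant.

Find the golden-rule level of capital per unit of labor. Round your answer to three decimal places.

k_gold ≈ 9.411

The golden rule sets f'(k) = n + δ, i.e. α·k^(α−1) = n + δ.
So k^(1−α) = α / (n + δ) = 0.31 / 0.066 = 4.6970.
k_gold = 4.6970^(1/0.69) ≈ 9.4114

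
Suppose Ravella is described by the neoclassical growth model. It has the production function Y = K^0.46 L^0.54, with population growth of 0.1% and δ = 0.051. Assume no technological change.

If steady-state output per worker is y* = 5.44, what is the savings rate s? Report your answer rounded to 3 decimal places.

Steady state requires s·f(k) = (n + δ)·k, i.e. s·k^α = (n + δ)·k.
Since y* = [s/(n + δ)]^(α/(1−α)), we have s/(n + δ) = (y*)^((1−α)/α) = 5.44^1.1739 = 7.3033.
Therefore s = 7.3033 × (n + δ) = 7.3033 × 0.052 = 0.3798.

s ≈ 0.380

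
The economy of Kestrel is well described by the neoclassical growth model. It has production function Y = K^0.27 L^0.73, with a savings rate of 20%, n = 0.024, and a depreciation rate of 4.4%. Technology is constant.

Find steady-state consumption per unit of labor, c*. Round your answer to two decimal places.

In steady state, investment equals break-even investment: s·k^α = (n + δ)·k.
Dividing both sides by k: k^(1−α) = s / (n + δ).
k^0.73 = 0.20 / (0.024 + 0.044) = 0.20 / 0.068 = 2.9412
k* = 2.9412^(1/0.73) ≈ 4.3834
y* = (k*)^α = 4.3834^0.27 ≈ 1.4904
c* = (1 − s)·y* = (1 − 0.20) × 1.4904 ≈ 1.1923

c* ≈ 1.19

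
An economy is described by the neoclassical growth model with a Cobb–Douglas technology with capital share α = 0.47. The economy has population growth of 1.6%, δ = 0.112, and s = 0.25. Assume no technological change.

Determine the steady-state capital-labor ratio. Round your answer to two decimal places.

Steady state requires s·f(k) = (n + δ)·k, i.e. s·k^α = (n + δ)·k.
Rearranging, k^(1−α) = s / (n + δ).
k^0.53 = 0.25 / (0.016 + 0.112) = 0.25 / 0.128 = 1.9531
k* = 1.9531^(1/0.53) ≈ 3.5362

k* = 3.54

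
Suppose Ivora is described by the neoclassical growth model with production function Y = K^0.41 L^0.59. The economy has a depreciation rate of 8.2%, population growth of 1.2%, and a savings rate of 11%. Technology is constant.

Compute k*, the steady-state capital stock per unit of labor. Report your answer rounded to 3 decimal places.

k* ≈ 1.305

At the steady state, Δk = 0, so s·k^α = (n + δ)·k.
Rearranging, k^(1−α) = s / (n + δ).
k^0.59 = 0.11 / (0.012 + 0.082) = 0.11 / 0.094 = 1.1702
k* = 1.1702^(1/0.59) ≈ 1.3053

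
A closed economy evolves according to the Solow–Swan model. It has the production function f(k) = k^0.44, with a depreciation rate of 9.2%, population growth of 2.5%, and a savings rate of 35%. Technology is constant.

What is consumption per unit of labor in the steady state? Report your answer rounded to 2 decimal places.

c* = 1.54

At the steady state, Δk = 0, so s·k^α = (n + δ)·k.
Rearranging, k^(1−α) = s / (n + δ).
k^0.56 = 0.35 / (0.025 + 0.092) = 0.35 / 0.117 = 2.9915
k* = 2.9915^(1/0.56) ≈ 7.0762
y* = (k*)^α = 7.0762^0.44 ≈ 2.3654
c* = (1 − s)·y* = (1 − 0.35) × 2.3654 ≈ 1.5375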